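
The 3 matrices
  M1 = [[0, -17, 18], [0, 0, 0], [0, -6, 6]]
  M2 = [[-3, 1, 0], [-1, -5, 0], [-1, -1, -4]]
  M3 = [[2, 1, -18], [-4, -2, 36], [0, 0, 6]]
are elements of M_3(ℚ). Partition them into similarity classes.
Characteristic polynomials: χ_{M1} = x^2(x - 6), χ_{M2} = (x + 4)^3, χ_{M3} = x^2(x - 6).

{M1, M3}: invariant factors x^2(x - 6).

{M2}: invariant factors x + 4, (x + 4)^2.

Matrices are similar if and only if their invariant-factor lists agree; the partition into similarity classes is {M1, M3}, {M2}.

2 classes: {M1, M3}, {M2}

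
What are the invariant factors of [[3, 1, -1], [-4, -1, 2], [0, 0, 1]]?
x - 1, (x - 1)^2

The Jordan structure of A has elementary divisors (x - 1)^2, (x - 1). Arranging the block sizes at each eigenvalue in decreasing order and taking row products gives the invariant factors.

Invariant factors (smallest first, each dividing the next): x - 1, (x - 1)^2.

Check: the last factor (x - 1)^2 is the minimal polynomial, and the product (x - 1)^3 is the characteristic polynomial.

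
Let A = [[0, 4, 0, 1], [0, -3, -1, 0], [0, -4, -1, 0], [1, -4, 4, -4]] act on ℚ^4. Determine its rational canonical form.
The invariant factors of A (the non-unit diagonal entries of the Smith normal form of xI - A over ℚ[x]) are x^2 + 4x - 1, x^2 + 4x - 1, each dividing the next. The characteristic polynomial is their product, (x^2 + 4x - 1)^2.

The rational canonical form is the block-diagonal matrix of companion matrices C(f_i):
R = [[0, 1, 0, 0], [1, -4, 0, 0], [0, 0, 0, 1], [0, 0, 1, -4]].

Note the characteristic polynomial does not split into linear factors over ℚ, so A has no Jordan form over ℚ; the rational canonical form exists over any field.

R = [[0, 1, 0, 0], [1, -4, 0, 0], [0, 0, 0, 1], [0, 0, 1, -4]]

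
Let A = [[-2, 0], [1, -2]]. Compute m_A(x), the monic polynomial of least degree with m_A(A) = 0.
m_A(x) = (x + 2)^2

The characteristic polynomial factors as (x + 2)^2. The minimal polynomial is ∏(x - λ)^{k_λ} where k_λ is the size of the largest Jordan block at λ.

For λ = -2: rank(A + 2I) = 1, and the largest Jordan block has size 2 (the smallest k with rank((A + 2I)^k) = rank((A + 2I)^(k+1))).

So m_A(x) = (x + 2)^2.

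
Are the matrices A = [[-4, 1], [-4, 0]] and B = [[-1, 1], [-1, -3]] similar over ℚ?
Two matrices over a field are similar if and only if they have the same invariant factors.

Both A and B have characteristic polynomial (x + 2)^2 and minimal polynomial (x + 2)^2. Computing further, both have invariant factors (x + 2)^2. Hence A and B are similar.

Yes.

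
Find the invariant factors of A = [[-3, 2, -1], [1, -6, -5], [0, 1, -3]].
(x + 4)^3

The Jordan structure of A has elementary divisors (x + 4)^3. Arranging the block sizes at each eigenvalue in decreasing order and taking row products gives the invariant factors.

Invariant factors (smallest first, each dividing the next): (x + 4)^3.

Check: the last factor (x + 4)^3 is the minimal polynomial, and the product (x + 4)^3 is the characteristic polynomial.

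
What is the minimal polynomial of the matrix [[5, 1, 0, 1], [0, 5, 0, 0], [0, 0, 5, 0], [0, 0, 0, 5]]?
m_A(x) = (x - 5)^2

The characteristic polynomial factors as (x - 5)^4. The minimal polynomial is ∏(x - λ)^{k_λ} where k_λ is the size of the largest Jordan block at λ.

For λ = 5: rank(A - 5I) = 1, and the largest Jordan block has size 2 (the smallest k with rank((A - 5I)^k) = rank((A - 5I)^(k+1))).

So m_A(x) = (x - 5)^2.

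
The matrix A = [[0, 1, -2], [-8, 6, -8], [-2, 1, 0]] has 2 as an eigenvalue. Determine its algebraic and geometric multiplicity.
The characteristic polynomial is (x - 2)^3, so the factor x - 2 appears with exponent 3: the algebraic multiplicity is 3.

rank(A - 2I) = 1, so the eigenspace has dimension 3 - 1 = 2: the geometric multiplicity is 2.

Since 2 < 3, A is not diagonalizable.

algebraic multiplicity 3, geometric multiplicity 2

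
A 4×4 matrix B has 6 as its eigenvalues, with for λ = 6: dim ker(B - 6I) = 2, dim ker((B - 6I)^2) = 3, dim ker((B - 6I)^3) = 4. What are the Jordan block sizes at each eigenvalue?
Jordan blocks: (6, 3), (6, 1)

λ = 6: successive nullity increments [2, 1, 1] count blocks of size ≥ k; block sizes are [3, 1].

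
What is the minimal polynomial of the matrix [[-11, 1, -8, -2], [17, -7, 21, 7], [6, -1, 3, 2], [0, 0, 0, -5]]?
The characteristic polynomial factors as (x + 5)^4. The minimal polynomial is ∏(x - λ)^{k_λ} where k_λ is the size of the largest Jordan block at λ.

For λ = -5: rank(A + 5I) = 2, and the largest Jordan block has size 3 (the smallest k with rank((A + 5I)^k) = rank((A + 5I)^(k+1))).

So m_A(x) = (x + 5)^3.

m_A(x) = (x + 5)^3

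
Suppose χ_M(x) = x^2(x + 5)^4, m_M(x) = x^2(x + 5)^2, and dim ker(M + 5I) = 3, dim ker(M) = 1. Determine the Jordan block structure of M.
λ = -5: algebraic multiplicity 4 (exponent in χ_M), largest block size 2 (exponent in m_M), 3 blocks (geometric multiplicity). These force block sizes [2, 1, 1].
λ = 0: algebraic multiplicity 2 (exponent in χ_M), largest block size 2 (exponent in m_M), 1 block (geometric multiplicity). This forces block sizes [2].

Jordan blocks: (-5, 2), (-5, 1), (-5, 1), (0, 2)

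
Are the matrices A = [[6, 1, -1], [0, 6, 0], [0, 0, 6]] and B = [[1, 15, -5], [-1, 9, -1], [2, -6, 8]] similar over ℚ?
Two matrices over a field are similar if and only if they have the same invariant factors.

Both A and B have characteristic polynomial (x - 6)^3 and minimal polynomial (x - 6)^2. Computing further, both have invariant factors x - 6, (x - 6)^2. Hence A and B are similar.

Yes.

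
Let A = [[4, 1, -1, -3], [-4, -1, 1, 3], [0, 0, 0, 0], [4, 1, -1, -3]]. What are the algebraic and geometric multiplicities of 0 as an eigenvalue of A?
algebraic multiplicity 4, geometric multiplicity 3

The characteristic polynomial is x^4, so the factor x appears with exponent 4: the algebraic multiplicity is 4.

rank(A) = 1, so the eigenspace has dimension 4 - 1 = 3: the geometric multiplicity is 3.

Since 3 < 4, A is not diagonalizable.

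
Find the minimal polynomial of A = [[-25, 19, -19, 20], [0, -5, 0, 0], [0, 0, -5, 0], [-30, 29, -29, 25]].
m_A(x) = (x - 5)(x + 5)^2

The characteristic polynomial factors as (x - 5)(x + 5)^3. The minimal polynomial is ∏(x - λ)^{k_λ} where k_λ is the size of the largest Jordan block at λ.

For λ = -5: rank(A + 5I) = 2, and the largest Jordan block has size 2 (the smallest k with rank((A + 5I)^k) = rank((A + 5I)^(k+1))).
For λ = 5: rank(A - 5I) = 3, and the largest Jordan block has size 1 (the smallest k with rank((A - 5I)^k) = rank((A - 5I)^(k+1))).

So m_A(x) = (x - 5)(x + 5)^2.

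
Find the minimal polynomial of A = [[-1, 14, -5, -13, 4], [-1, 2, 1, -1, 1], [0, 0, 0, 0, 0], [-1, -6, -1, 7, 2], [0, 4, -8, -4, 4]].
m_A(x) = x^2(x - 6)^2

The characteristic polynomial factors as x^3(x - 6)^2. The minimal polynomial is ∏(x - λ)^{k_λ} where k_λ is the size of the largest Jordan block at λ.

For λ = 0: rank(A) = 3, and the largest Jordan block has size 2 (the smallest k with rank(A^k) = rank(A^(k+1))).
For λ = 6: rank(A - 6I) = 4, and the largest Jordan block has size 2 (the smallest k with rank((A - 6I)^k) = rank((A - 6I)^(k+1))).

So m_A(x) = x^2(x - 6)^2.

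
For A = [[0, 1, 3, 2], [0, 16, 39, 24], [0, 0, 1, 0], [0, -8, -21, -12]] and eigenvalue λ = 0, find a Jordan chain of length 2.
v_1 = [[0, -3, 0, 2]]^T, v_2 = [[1, 0, 0, 0]]^T

We seek v_1 ∈ ker(A^2) \ ker(A), then set v_{i+1} = A v_i.

One such chain is v_1 = [[0, -3, 0, 2]]^T, v_2 = [[1, 0, 0, 0]]^T. Check: A v_2 = [[0, 0, 0, 0]]^T = 0.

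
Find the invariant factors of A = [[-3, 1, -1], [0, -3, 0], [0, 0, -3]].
The Jordan structure of A has elementary divisors (x + 3)^2, (x + 3). Arranging the block sizes at each eigenvalue in decreasing order and taking row products gives the invariant factors.

Invariant factors (smallest first, each dividing the next): x + 3, (x + 3)^2.

Check: the last factor (x + 3)^2 is the minimal polynomial, and the product (x + 3)^3 is the characteristic polynomial.

x + 3, (x + 3)^2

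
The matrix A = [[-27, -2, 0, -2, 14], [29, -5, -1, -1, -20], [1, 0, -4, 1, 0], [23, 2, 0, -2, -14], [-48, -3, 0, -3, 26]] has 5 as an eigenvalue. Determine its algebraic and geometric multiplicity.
algebraic multiplicity 1, geometric multiplicity 1

The characteristic polynomial is (x - 5)(x + 4)^3(x + 5), so the factor x - 5 appears with exponent 1: the algebraic multiplicity is 1.

rank(A - 5I) = 4, so the eigenspace has dimension 5 - 4 = 1: the geometric multiplicity is 1.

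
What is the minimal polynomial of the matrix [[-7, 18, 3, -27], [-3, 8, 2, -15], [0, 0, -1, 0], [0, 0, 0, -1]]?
The characteristic polynomial factors as (x - 2)(x + 1)^3. The minimal polynomial is ∏(x - λ)^{k_λ} where k_λ is the size of the largest Jordan block at λ.

For λ = -1: rank(A + I) = 2, and the largest Jordan block has size 2 (the smallest k with rank((A + I)^k) = rank((A + I)^(k+1))).
For λ = 2: rank(A - 2I) = 3, and the largest Jordan block has size 1 (the smallest k with rank((A - 2I)^k) = rank((A - 2I)^(k+1))).

So m_A(x) = (x - 2)(x + 1)^2.

m_A(x) = (x - 2)(x + 1)^2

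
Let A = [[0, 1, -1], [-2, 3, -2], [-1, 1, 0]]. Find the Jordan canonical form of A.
J = [[1, 1, 0], [0, 1, 0], [0, 0, 1]]

The characteristic polynomial is det(xI - A) = (x - 1)^3, so the eigenvalues are 1 (algebraic multiplicity 3).

For λ = 1: rank(A - I) = 1, rank((A - I)^2) = 0. The eigenspace has dimension 3 - 1 = 2, so there are 2 Jordan blocks; the rank sequence gives block sizes [2, 1].

Assembling the blocks gives the Jordan form J above.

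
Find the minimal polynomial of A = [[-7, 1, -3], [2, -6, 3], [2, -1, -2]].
m_A(x) = (x + 5)^2

The characteristic polynomial factors as (x + 5)^3. The minimal polynomial is ∏(x - λ)^{k_λ} where k_λ is the size of the largest Jordan block at λ.

For λ = -5: rank(A + 5I) = 1, and the largest Jordan block has size 2 (the smallest k with rank((A + 5I)^k) = rank((A + 5I)^(k+1))).

So m_A(x) = (x + 5)^2.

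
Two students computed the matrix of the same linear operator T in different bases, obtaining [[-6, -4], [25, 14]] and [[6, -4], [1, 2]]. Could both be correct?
Two matrices over a field are similar if and only if they have the same invariant factors.

Both A and B have characteristic polynomial (x - 4)^2 and minimal polynomial (x - 4)^2. Computing further, both have invariant factors (x - 4)^2. Hence A and B are similar.

Yes.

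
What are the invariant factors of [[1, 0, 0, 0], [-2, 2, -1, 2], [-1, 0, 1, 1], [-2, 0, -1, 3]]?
The Jordan structure of A has elementary divisors (x - 1), (x - 2)^3. Arranging the block sizes at each eigenvalue in decreasing order and taking row products gives the invariant factors.

Invariant factors (smallest first, each dividing the next): (x - 2)^3(x - 1).

Check: the last factor (x - 2)^3(x - 1) is the minimal polynomial, and the product (x - 2)^3(x - 1) is the characteristic polynomial.

(x - 2)^3(x - 1)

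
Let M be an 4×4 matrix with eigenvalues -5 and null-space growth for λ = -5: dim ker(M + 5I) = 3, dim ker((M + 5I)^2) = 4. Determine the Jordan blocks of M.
Jordan blocks: (-5, 2), (-5, 1), (-5, 1)

λ = -5: successive nullity increments [3, 1] count blocks of size ≥ k; block sizes are [2, 1, 1].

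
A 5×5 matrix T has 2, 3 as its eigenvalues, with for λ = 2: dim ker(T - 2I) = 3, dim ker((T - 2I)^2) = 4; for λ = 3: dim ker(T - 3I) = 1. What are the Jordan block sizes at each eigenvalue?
λ = 2: successive nullity increments [3, 1] count blocks of size ≥ k; block sizes are [2, 1, 1].
λ = 3: successive nullity increments [1] count blocks of size ≥ k; block sizes are [1].

Jordan blocks: (2, 2), (2, 1), (2, 1), (3, 1)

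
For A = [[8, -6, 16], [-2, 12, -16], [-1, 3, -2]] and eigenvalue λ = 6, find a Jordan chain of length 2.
v_1 = [[-1, 2, 1]]^T, v_2 = [[2, -2, -1]]^T

We seek v_1 ∈ ker((A - 6I)^2) \ ker(A - 6I), then set v_{i+1} = (A - 6I) v_i.

One such chain is v_1 = [[-1, 2, 1]]^T, v_2 = [[2, -2, -1]]^T. Check: (A - 6I) v_2 = [[0, 0, 0]]^T = 0.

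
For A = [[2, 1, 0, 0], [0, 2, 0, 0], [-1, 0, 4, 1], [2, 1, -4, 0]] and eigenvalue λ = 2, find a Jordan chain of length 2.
We seek v_1 ∈ ker((A - 2I)^2) \ ker(A - 2I), then set v_{i+1} = (A - 2I) v_i.

One such chain is v_1 = [[0, 1, -2, 4]]^T, v_2 = [[1, 0, 0, 1]]^T. Check: (A - 2I) v_2 = [[0, 0, 0, 0]]^T = 0.

v_1 = [[0, 1, -2, 4]]^T, v_2 = [[1, 0, 0, 1]]^T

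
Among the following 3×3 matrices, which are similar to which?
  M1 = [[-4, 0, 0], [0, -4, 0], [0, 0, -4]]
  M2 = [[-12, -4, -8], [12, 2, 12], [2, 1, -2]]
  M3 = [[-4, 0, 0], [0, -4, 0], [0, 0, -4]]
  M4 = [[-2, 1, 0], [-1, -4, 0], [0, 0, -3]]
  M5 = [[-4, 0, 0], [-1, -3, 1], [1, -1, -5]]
Characteristic polynomials: χ_{M1} = (x + 4)^3, χ_{M2} = (x + 4)^3, χ_{M3} = (x + 4)^3, χ_{M4} = (x + 3)^3, χ_{M5} = (x + 4)^3.

{M1, M3}: invariant factors x + 4, x + 4, x + 4.

{M2, M5}: invariant factors x + 4, (x + 4)^2.

{M4}: invariant factors x + 3, (x + 3)^2.

Matrices are similar if and only if their invariant-factor lists agree; the partition into similarity classes is {M1, M3}, {M2, M5}, {M4}.

3 classes: {M1, M3}, {M2, M5}, {M4}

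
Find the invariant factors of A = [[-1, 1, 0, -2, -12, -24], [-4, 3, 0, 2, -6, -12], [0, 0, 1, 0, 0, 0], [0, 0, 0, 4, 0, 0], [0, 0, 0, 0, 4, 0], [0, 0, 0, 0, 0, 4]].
The Jordan structure of A has elementary divisors (x - 1)^2, (x - 1), (x - 4), (x - 4), (x - 4). Arranging the block sizes at each eigenvalue in decreasing order and taking row products gives the invariant factors.

Invariant factors (smallest first, each dividing the next): x - 4, (x - 4)(x - 1), (x - 4)(x - 1)^2.

Check: the last factor (x - 4)(x - 1)^2 is the minimal polynomial, and the product (x - 4)^3(x - 1)^3 is the characteristic polynomial.

x - 4, (x - 4)(x - 1), (x - 4)(x - 1)^2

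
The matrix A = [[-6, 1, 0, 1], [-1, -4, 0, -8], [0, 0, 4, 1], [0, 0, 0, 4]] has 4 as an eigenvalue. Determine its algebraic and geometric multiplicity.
The characteristic polynomial is (x - 4)^2(x + 5)^2, so the factor x - 4 appears with exponent 2: the algebraic multiplicity is 2.

rank(A - 4I) = 3, so the eigenspace has dimension 4 - 3 = 1: the geometric multiplicity is 1.

Since 1 < 2, A is not diagonalizable.

algebraic multiplicity 2, geometric multiplicity 1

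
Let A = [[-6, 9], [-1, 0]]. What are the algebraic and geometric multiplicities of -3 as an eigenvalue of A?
The characteristic polynomial is (x + 3)^2, so the factor x + 3 appears with exponent 2: the algebraic multiplicity is 2.

rank(A + 3I) = 1, so the eigenspace has dimension 2 - 1 = 1: the geometric multiplicity is 1.

Since 1 < 2, A is not diagonalizable.

algebraic multiplicity 2, geometric multiplicity 1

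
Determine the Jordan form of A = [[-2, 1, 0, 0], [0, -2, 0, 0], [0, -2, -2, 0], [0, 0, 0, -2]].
The characteristic polynomial is det(xI - A) = (x + 2)^4, so the eigenvalues are -2 (algebraic multiplicity 4).

For λ = -2: rank(A + 2I) = 1, rank((A + 2I)^2) = 0. The eigenspace has dimension 4 - 1 = 3, so there are 3 Jordan blocks; the rank sequence gives block sizes [2, 1, 1].

Assembling the blocks gives the Jordan form J above.

J = [[-2, 1, 0, 0], [0, -2, 0, 0], [0, 0, -2, 0], [0, 0, 0, -2]]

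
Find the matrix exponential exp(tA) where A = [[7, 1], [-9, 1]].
e^{tA} = [[(3*t + 1)*e^{4*t}, t*e^{4*t}], [-9*t*e^{4*t}, (1 - 3*t)*e^{4*t}]]

A has Jordan form J = [[4, 1], [0, 4]] with A = PJP^{-1}, so e^{tA} = P e^{tJ} P^{-1}.

For a Jordan block J_k(λ), e^{tJ_k(λ)} = e^{λt} · (I + tN + t^2 N^2/2! + ... + t^{k-1} N^{k-1}/(k-1)!) where N is the nilpotent superdiagonal part.

Assembling the blocks and conjugating back gives the entries of e^{tA} as shown above.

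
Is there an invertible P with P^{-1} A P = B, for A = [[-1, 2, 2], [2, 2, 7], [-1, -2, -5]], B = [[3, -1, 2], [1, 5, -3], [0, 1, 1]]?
trace(A) = -4 but trace(B) = 9. The trace is a similarity invariant, so A and B are not similar.

No.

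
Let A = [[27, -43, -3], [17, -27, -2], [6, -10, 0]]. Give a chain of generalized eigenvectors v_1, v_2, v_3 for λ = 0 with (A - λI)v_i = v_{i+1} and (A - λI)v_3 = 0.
We seek v_1 ∈ ker(A^3) \ ker(A^2), then set v_{i+1} = A v_i.

One such chain is v_1 = [[-2, -1, -3]]^T, v_2 = [[-2, -1, -2]]^T, v_3 = [[-5, -3, -2]]^T. Check: A v_3 = [[0, 0, 0]]^T = 0.

v_1 = [[-2, -1, -3]]^T, v_2 = [[-2, -1, -2]]^T, v_3 = [[-5, -3, -2]]^T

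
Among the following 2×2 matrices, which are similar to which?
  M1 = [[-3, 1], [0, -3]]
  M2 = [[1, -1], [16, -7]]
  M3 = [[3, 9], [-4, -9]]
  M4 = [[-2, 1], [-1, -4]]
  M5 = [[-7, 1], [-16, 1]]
Characteristic polynomials: χ_{M1} = (x + 3)^2, χ_{M2} = (x + 3)^2, χ_{M3} = (x + 3)^2, χ_{M4} = (x + 3)^2, χ_{M5} = (x + 3)^2.

{M1, M2, M3, M4, M5}: invariant factors (x + 3)^2.

Matrices are similar if and only if their invariant-factor lists agree; the partition into similarity classes is {M1, M2, M3, M4, M5}.

1 class: {M1, M2, M3, M4, M5}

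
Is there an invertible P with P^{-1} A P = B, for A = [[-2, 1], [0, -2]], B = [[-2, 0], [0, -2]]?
Both have characteristic polynomial (x + 2)^2, but the minimal polynomial of A is (x + 2)^2 while the minimal polynomial of B is x + 2. The minimal polynomial is a similarity invariant, so A and B are not similar.

No.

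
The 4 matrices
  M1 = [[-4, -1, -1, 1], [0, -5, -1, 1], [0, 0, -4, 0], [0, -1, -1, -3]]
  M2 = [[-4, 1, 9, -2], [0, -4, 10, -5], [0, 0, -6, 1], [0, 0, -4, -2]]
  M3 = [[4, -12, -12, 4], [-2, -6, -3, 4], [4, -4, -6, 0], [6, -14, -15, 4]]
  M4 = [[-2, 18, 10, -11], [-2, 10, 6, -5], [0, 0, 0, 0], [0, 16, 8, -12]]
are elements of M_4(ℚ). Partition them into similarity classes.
Characteristic polynomials: χ_{M1} = (x + 4)^4, χ_{M2} = (x + 4)^4, χ_{M3} = x^3(x + 4), χ_{M4} = x^3(x + 4).

{M1}: invariant factors x + 4, x + 4, (x + 4)^2.

{M2}: invariant factors (x + 4)^2, (x + 4)^2.

{M3, M4}: invariant factors x, x^2(x + 4).

Matrices are similar if and only if their invariant-factor lists agree; the partition into similarity classes is {M1}, {M2}, {M3, M4}.

3 classes: {M1}, {M2}, {M3, M4}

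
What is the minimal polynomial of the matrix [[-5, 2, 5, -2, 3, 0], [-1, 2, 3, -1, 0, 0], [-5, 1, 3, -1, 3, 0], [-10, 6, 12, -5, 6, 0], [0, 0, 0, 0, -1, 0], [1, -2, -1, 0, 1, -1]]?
m_A(x) = (x - 1)(x + 1)^3(x + 4)

The characteristic polynomial factors as (x - 1)(x + 1)^4(x + 4). The minimal polynomial is ∏(x - λ)^{k_λ} where k_λ is the size of the largest Jordan block at λ.

For λ = -4: rank(A + 4I) = 5, and the largest Jordan block has size 1 (the smallest k with rank((A + 4I)^k) = rank((A + 4I)^(k+1))).
For λ = -1: rank(A + I) = 4, and the largest Jordan block has size 3 (the smallest k with rank((A + I)^k) = rank((A + I)^(k+1))).
For λ = 1: rank(A - I) = 5, and the largest Jordan block has size 1 (the smallest k with rank((A - I)^k) = rank((A - I)^(k+1))).

So m_A(x) = (x - 1)(x + 1)^3(x + 4).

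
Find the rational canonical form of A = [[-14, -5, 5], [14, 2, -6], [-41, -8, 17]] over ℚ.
The invariant factors of A (the non-unit diagonal entries of the Smith normal form of xI - A over ℚ[x]) are (x - 6)(x^2 + x + 1), each dividing the next. The characteristic polynomial is their product, (x - 6)(x^2 + x + 1).

The rational canonical form is the block-diagonal matrix of companion matrices C(f_i):
R = [[0, 0, 6], [1, 0, 5], [0, 1, 5]].

Note the characteristic polynomial does not split into linear factors over ℚ, so A has no Jordan form over ℚ; the rational canonical form exists over any field.

R = [[0, 0, 6], [1, 0, 5], [0, 1, 5]]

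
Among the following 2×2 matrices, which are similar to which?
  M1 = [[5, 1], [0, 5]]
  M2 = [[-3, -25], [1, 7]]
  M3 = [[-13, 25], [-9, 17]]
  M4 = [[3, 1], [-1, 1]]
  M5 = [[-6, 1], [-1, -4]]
3 classes: {M1}, {M2, M3, M4}, {M5}

Characteristic polynomials: χ_{M1} = (x - 5)^2, χ_{M2} = (x - 2)^2, χ_{M3} = (x - 2)^2, χ_{M4} = (x - 2)^2, χ_{M5} = (x + 5)^2.

{M1}: invariant factors (x - 5)^2.

{M2, M3, M4}: invariant factors (x - 2)^2.

{M5}: invariant factors (x + 5)^2.

Matrices are similar if and only if their invariant-factor lists agree; the partition into similarity classes is {M1}, {M2, M3, M4}, {M5}.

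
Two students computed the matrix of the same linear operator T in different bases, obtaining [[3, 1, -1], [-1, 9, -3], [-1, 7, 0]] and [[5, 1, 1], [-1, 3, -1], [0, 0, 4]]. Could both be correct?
No.

Both have characteristic polynomial (x - 4)^3, but the minimal polynomial of A is (x - 4)^3 while the minimal polynomial of B is (x - 4)^2. The minimal polynomial is a similarity invariant, so A and B are not similar.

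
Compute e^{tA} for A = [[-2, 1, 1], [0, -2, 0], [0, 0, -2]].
e^{tA} = [[e^{-2*t}, t*e^{-2*t}, t*e^{-2*t}], [0, e^{-2*t}, 0], [0, 0, e^{-2*t}]]

A has Jordan form J = [[-2, 1, 0], [0, -2, 0], [0, 0, -2]] with A = PJP^{-1}, so e^{tA} = P e^{tJ} P^{-1}.

For a Jordan block J_k(λ), e^{tJ_k(λ)} = e^{λt} · (I + tN + t^2 N^2/2! + ... + t^{k-1} N^{k-1}/(k-1)!) where N is the nilpotent superdiagonal part.

Assembling the blocks and conjugating back gives the entries of e^{tA} as shown above.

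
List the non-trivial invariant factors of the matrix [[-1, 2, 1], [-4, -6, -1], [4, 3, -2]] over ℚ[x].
The Jordan structure of A has elementary divisors (x + 3)^3. Arranging the block sizes at each eigenvalue in decreasing order and taking row products gives the invariant factors.

Invariant factors (smallest first, each dividing the next): (x + 3)^3.

Check: the last factor (x + 3)^3 is the minimal polynomial, and the product (x + 3)^3 is the characteristic polynomial.

(x + 3)^3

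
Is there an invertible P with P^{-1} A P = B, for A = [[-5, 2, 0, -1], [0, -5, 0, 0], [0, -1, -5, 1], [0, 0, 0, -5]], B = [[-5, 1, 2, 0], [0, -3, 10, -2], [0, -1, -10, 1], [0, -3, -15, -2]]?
Yes.

Two matrices over a field are similar if and only if they have the same invariant factors.

Both A and B have characteristic polynomial (x + 5)^4 and minimal polynomial (x + 5)^2. Computing further, both have invariant factors (x + 5)^2, (x + 5)^2. Hence A and B are similar.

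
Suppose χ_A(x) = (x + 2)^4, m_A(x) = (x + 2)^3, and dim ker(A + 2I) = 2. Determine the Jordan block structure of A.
λ = -2: algebraic multiplicity 4 (exponent in χ_A), largest block size 3 (exponent in m_A), 2 blocks (geometric multiplicity). These force block sizes [3, 1].

Jordan blocks: (-2, 3), (-2, 1)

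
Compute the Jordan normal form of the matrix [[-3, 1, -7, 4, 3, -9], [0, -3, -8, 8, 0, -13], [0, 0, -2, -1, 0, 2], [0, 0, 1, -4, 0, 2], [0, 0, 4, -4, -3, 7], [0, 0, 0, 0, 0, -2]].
The characteristic polynomial is det(xI - A) = (x + 2)(x + 3)^5, so the eigenvalues are -3 (algebraic multiplicity 5), -2 (algebraic multiplicity 1).

For λ = -3: rank(A + 3I) = 3, rank((A + 3I)^2) = 2, rank((A + 3I)^3) = 1. The eigenspace has dimension 6 - 3 = 3, so there are 3 Jordan blocks; the rank sequence gives block sizes [3, 1, 1].

For λ = -2: algebraic multiplicity 1 gives one 1×1 block.

Assembling the blocks gives the Jordan form J above.

J = [[-3, 1, 0, 0, 0, 0], [0, -3, 1, 0, 0, 0], [0, 0, -3, 0, 0, 0], [0, 0, 0, -3, 0, 0], [0, 0, 0, 0, -3, 0], [0, 0, 0, 0, 0, -2]]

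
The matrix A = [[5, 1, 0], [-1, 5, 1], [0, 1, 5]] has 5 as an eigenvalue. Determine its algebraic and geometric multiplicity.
algebraic multiplicity 3, geometric multiplicity 1

The characteristic polynomial is (x - 5)^3, so the factor x - 5 appears with exponent 3: the algebraic multiplicity is 3.

rank(A - 5I) = 2, so the eigenspace has dimension 3 - 2 = 1: the geometric multiplicity is 1.

Since 1 < 3, A is not diagonalizable.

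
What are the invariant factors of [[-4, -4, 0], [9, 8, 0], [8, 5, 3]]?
(x - 3)(x - 2)^2

The Jordan structure of A has elementary divisors (x - 2)^2, (x - 3). Arranging the block sizes at each eigenvalue in decreasing order and taking row products gives the invariant factors.

Invariant factors (smallest first, each dividing the next): (x - 3)(x - 2)^2.

Check: the last factor (x - 3)(x - 2)^2 is the minimal polynomial, and the product (x - 3)(x - 2)^2 is the characteristic polynomial.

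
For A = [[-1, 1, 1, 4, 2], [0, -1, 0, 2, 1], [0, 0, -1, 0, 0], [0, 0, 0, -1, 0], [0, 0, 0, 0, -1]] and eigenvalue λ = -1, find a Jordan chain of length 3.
We seek v_1 ∈ ker((A + I)^3) \ ker((A + I)^2), then set v_{i+1} = (A + I) v_i.

One such chain is v_1 = [[0, 0, -1, 0, 1]]^T, v_2 = [[1, 1, 0, 0, 0]]^T, v_3 = [[1, 0, 0, 0, 0]]^T. Check: (A + I) v_3 = [[0, 0, 0, 0, 0]]^T = 0.

v_1 = [[0, 0, -1, 0, 1]]^T, v_2 = [[1, 1, 0, 0, 0]]^T, v_3 = [[1, 0, 0, 0, 0]]^T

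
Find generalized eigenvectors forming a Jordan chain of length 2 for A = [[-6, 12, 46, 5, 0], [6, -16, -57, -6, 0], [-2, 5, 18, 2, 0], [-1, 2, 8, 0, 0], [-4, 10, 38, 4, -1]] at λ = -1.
We seek v_1 ∈ ker((A + I)^2) \ ker(A + I), then set v_{i+1} = (A + I) v_i.

One such chain is v_1 = [[-1, 0, 0, 0, -1]]^T, v_2 = [[5, -6, 2, 1, 4]]^T. Check: (A + I) v_2 = [[0, 0, 0, 0, 0]]^T = 0.

v_1 = [[-1, 0, 0, 0, -1]]^T, v_2 = [[5, -6, 2, 1, 4]]^T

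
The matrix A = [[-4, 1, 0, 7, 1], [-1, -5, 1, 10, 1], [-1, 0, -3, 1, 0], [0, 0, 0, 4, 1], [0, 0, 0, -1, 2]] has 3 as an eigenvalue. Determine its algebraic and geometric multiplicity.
The characteristic polynomial is (x - 3)^2(x + 4)^3, so the factor x - 3 appears with exponent 2: the algebraic multiplicity is 2.

rank(A - 3I) = 4, so the eigenspace has dimension 5 - 4 = 1: the geometric multiplicity is 1.

Since 1 < 2, A is not diagonalizable.

algebraic multiplicity 2, geometric multiplicity 1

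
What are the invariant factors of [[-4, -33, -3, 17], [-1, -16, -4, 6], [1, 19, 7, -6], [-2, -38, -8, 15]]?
The Jordan structure of A has elementary divisors (x + 2)^2, (x - 3), (x - 3). Arranging the block sizes at each eigenvalue in decreasing order and taking row products gives the invariant factors.

Invariant factors (smallest first, each dividing the next): x - 3, (x - 3)(x + 2)^2.

Check: the last factor (x - 3)(x + 2)^2 is the minimal polynomial, and the product (x - 3)^2(x + 2)^2 is the characteristic polynomial.

x - 3, (x - 3)(x + 2)^2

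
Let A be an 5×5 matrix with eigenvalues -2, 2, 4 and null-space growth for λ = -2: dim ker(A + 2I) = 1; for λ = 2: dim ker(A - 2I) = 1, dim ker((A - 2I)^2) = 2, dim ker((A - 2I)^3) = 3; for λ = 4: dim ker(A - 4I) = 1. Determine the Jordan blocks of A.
Jordan blocks: (-2, 1), (2, 3), (4, 1)

λ = -2: successive nullity increments [1] count blocks of size ≥ k; block sizes are [1].
λ = 2: successive nullity increments [1, 1, 1] count blocks of size ≥ k; block sizes are [3].
λ = 4: successive nullity increments [1] count blocks of size ≥ k; block sizes are [1].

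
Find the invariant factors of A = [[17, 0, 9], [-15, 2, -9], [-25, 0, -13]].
The Jordan structure of A has elementary divisors (x - 2)^2, (x - 2). Arranging the block sizes at each eigenvalue in decreasing order and taking row products gives the invariant factors.

Invariant factors (smallest first, each dividing the next): x - 2, (x - 2)^2.

Check: the last factor (x - 2)^2 is the minimal polynomial, and the product (x - 2)^3 is the characteristic polynomial.

x - 2, (x - 2)^2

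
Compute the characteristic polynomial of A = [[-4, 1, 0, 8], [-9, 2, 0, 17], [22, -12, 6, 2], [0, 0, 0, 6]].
xI - A = [[x + 4, -1, 0, -8], [9, x - 2, 0, -17], [-22, 12, x - 6, -2], [0, 0, 0, x - 6]].

Expanding det(xI - A) along the first row:
det(xI - A) = + (x + 4)·det([[x - 2, 0, -17], [12, x - 6, -2], [0, 0, x - 6]]) - (-1)·det([[9, 0, -17], [-22, x - 6, -2], [0, 0, x - 6]]) + (0)·det([[9, x - 2, -17], [-22, 12, -2], [0, 0, x - 6]]) - (-8)·det([[9, x - 2, 0], [-22, 12, x - 6], [0, 0, 0]]).

Evaluating gives χ_A(x) = x^4 - 10x^3 + 13x^2 + 60x + 36 = (x - 6)^2(x + 1)^2.

χ_A(x) = (x - 6)^2(x + 1)^2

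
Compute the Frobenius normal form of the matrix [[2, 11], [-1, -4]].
The invariant factors of A (the non-unit diagonal entries of the Smith normal form of xI - A over ℚ[x]) are x^2 + 2x + 3, each dividing the next. The characteristic polynomial is their product, x^2 + 2x + 3.

The rational canonical form is the block-diagonal matrix of companion matrices C(f_i):
R = [[0, -3], [1, -2]].

Note the characteristic polynomial does not split into linear factors over ℚ, so A has no Jordan form over ℚ; the rational canonical form exists over any field.

R = [[0, -3], [1, -2]]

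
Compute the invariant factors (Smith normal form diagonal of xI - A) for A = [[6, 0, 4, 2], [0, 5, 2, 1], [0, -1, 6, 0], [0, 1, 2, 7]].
x - 6, (x - 6)^3

The Jordan structure of A has elementary divisors (x - 6)^3, (x - 6). Arranging the block sizes at each eigenvalue in decreasing order and taking row products gives the invariant factors.

Invariant factors (smallest first, each dividing the next): x - 6, (x - 6)^3.

Check: the last factor (x - 6)^3 is the minimal polynomial, and the product (x - 6)^4 is the characteristic polynomial.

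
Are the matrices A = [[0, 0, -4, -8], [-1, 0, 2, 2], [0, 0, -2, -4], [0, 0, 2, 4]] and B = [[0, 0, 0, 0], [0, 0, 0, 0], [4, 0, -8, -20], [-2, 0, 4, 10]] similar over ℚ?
No.

Both have characteristic polynomial x^3(x - 2), but the minimal polynomial of A is x^2(x - 2) while the minimal polynomial of B is x(x - 2). The minimal polynomial is a similarity invariant, so A and B are not similar.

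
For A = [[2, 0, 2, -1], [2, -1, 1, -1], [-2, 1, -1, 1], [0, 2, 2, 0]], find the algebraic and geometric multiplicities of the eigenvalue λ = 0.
The characteristic polynomial is x^4, so the factor x appears with exponent 4: the algebraic multiplicity is 4.

rank(A) = 2, so the eigenspace has dimension 4 - 2 = 2: the geometric multiplicity is 2.

Since 2 < 4, A is not diagonalizable.

algebraic multiplicity 4, geometric multiplicity 2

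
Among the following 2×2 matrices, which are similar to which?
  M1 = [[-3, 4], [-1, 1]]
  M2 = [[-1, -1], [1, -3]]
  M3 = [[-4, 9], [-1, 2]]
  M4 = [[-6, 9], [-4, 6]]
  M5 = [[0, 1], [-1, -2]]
Characteristic polynomials: χ_{M1} = (x + 1)^2, χ_{M2} = (x + 2)^2, χ_{M3} = (x + 1)^2, χ_{M4} = x^2, χ_{M5} = (x + 1)^2.

{M1, M3, M5}: invariant factors (x + 1)^2.

{M2}: invariant factors (x + 2)^2.

{M4}: invariant factors x^2.

Matrices are similar if and only if their invariant-factor lists agree; the partition into similarity classes is {M1, M3, M5}, {M2}, {M4}.

3 classes: {M1, M3, M5}, {M2}, {M4}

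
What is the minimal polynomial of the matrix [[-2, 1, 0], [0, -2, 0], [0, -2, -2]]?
m_A(x) = (x + 2)^2

The characteristic polynomial factors as (x + 2)^3. The minimal polynomial is ∏(x - λ)^{k_λ} where k_λ is the size of the largest Jordan block at λ.

For λ = -2: rank(A + 2I) = 1, and the largest Jordan block has size 2 (the smallest k with rank((A + 2I)^k) = rank((A + 2I)^(k+1))).

So m_A(x) = (x + 2)^2.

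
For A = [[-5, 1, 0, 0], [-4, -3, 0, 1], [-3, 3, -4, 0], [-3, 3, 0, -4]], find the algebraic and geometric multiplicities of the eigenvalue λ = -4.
The characteristic polynomial is (x + 4)^4, so the factor x + 4 appears with exponent 4: the algebraic multiplicity is 4.

rank(A + 4I) = 2, so the eigenspace has dimension 4 - 2 = 2: the geometric multiplicity is 2.

Since 2 < 4, A is not diagonalizable.

algebraic multiplicity 4, geometric multiplicity 2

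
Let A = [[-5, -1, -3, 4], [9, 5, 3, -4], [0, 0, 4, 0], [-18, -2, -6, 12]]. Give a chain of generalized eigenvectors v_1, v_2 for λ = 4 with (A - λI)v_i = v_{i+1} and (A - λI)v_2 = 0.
v_1 = [[2, 0, -5, 1]]^T, v_2 = [[1, -1, 0, 2]]^T

We seek v_1 ∈ ker((A - 4I)^2) \ ker(A - 4I), then set v_{i+1} = (A - 4I) v_i.

One such chain is v_1 = [[2, 0, -5, 1]]^T, v_2 = [[1, -1, 0, 2]]^T. Check: (A - 4I) v_2 = [[0, 0, 0, 0]]^T = 0.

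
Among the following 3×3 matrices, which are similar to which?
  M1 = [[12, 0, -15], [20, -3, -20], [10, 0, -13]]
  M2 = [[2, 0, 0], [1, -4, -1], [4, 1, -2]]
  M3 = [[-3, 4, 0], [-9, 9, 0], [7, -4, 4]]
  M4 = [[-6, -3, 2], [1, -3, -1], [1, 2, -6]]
Characteristic polynomials: χ_{M1} = (x - 2)(x + 3)^2, χ_{M2} = (x - 2)(x + 3)^2, χ_{M3} = (x - 4)(x - 3)^2, χ_{M4} = (x + 5)^3.

{M1}: invariant factors x + 3, (x - 2)(x + 3).

{M2}: invariant factors (x - 2)(x + 3)^2.

{M3}: invariant factors (x - 4)(x - 3)^2.

{M4}: invariant factors (x + 5)^3.

Matrices are similar if and only if their invariant-factor lists agree; the partition into similarity classes is {M1}, {M2}, {M3}, {M4}.

4 classes: {M1}, {M2}, {M3}, {M4}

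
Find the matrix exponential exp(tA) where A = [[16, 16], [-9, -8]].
e^{tA} = [[(12*t + 1)*e^{4*t}, 16*t*e^{4*t}], [-9*t*e^{4*t}, (1 - 12*t)*e^{4*t}]]

A has Jordan form J = [[4, 1], [0, 4]] with A = PJP^{-1}, so e^{tA} = P e^{tJ} P^{-1}.

For a Jordan block J_k(λ), e^{tJ_k(λ)} = e^{λt} · (I + tN + t^2 N^2/2! + ... + t^{k-1} N^{k-1}/(k-1)!) where N is the nilpotent superdiagonal part.

Assembling the blocks and conjugating back gives the entries of e^{tA} as shown above.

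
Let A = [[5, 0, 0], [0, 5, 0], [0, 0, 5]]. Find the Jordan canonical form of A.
The characteristic polynomial is det(xI - A) = (x - 5)^3, so the eigenvalues are 5 (algebraic multiplicity 3).

For λ = 5: rank(A - 5I) = 0. The eigenspace has dimension 3 - 0 = 3, so there are 3 Jordan blocks; the rank sequence gives block sizes [1, 1, 1].

Assembling the blocks gives the Jordan form J above.

J = [[5, 0, 0], [0, 5, 0], [0, 0, 5]]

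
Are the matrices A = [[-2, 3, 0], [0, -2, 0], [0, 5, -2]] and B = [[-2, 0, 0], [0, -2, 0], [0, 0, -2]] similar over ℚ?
No.

Both have characteristic polynomial (x + 2)^3, but the minimal polynomial of A is (x + 2)^2 while the minimal polynomial of B is x + 2. The minimal polynomial is a similarity invariant, so A and B are not similar.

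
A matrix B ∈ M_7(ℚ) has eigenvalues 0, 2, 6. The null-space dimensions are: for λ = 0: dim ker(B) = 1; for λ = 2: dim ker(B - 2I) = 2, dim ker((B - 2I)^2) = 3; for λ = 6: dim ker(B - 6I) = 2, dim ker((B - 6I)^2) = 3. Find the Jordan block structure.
λ = 0: successive nullity increments [1] count blocks of size ≥ k; block sizes are [1].
λ = 2: successive nullity increments [2, 1] count blocks of size ≥ k; block sizes are [2, 1].
λ = 6: successive nullity increments [2, 1] count blocks of size ≥ k; block sizes are [2, 1].

Jordan blocks: (0, 1), (2, 2), (2, 1), (6, 2), (6, 1)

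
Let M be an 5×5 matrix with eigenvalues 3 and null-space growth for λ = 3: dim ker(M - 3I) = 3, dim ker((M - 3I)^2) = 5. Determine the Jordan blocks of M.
λ = 3: successive nullity increments [3, 2] count blocks of size ≥ k; block sizes are [2, 2, 1].

Jordan blocks: (3, 2), (3, 2), (3, 1)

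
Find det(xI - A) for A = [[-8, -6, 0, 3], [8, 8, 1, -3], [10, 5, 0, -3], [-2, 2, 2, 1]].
χ_A(x) = (x - 1)^3(x + 2)

xI - A = [[x + 8, 6, 0, -3], [-8, x - 8, -1, 3], [-10, -5, x, 3], [2, -2, -2, x - 1]].

Expanding det(xI - A) along the first row:
det(xI - A) = + (x + 8)·det([[x - 8, -1, 3], [-5, x, 3], [-2, -2, x - 1]]) - (6)·det([[-8, -1, 3], [-10, x, 3], [2, -2, x - 1]]) + (0)·det([[-8, x - 8, 3], [-10, -5, 3], [2, -2, x - 1]]) - (-3)·det([[-8, x - 8, -1], [-10, -5, x], [2, -2, -2]]).

Evaluating gives χ_A(x) = x^4 - x^3 - 3x^2 + 5x - 2 = (x - 1)^3(x + 2).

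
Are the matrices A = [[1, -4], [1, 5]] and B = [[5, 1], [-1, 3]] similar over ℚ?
No.

trace(A) = 6 but trace(B) = 8. The trace is a similarity invariant, so A and B are not similar.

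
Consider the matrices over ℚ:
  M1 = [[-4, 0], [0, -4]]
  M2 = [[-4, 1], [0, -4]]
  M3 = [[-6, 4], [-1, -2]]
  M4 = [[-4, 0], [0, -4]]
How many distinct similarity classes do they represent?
Characteristic polynomials: χ_{M1} = (x + 4)^2, χ_{M2} = (x + 4)^2, χ_{M3} = (x + 4)^2, χ_{M4} = (x + 4)^2.

{M1, M4}: invariant factors x + 4, x + 4.

{M2, M3}: invariant factors (x + 4)^2.

Matrices are similar if and only if their invariant-factor lists agree; the partition into similarity classes is {M1, M4}, {M2, M3}.

2 classes: {M1, M4}, {M2, M3}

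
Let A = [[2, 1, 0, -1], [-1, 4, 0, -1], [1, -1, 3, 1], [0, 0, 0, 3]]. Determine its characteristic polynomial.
xI - A = [[x - 2, -1, 0, 1], [1, x - 4, 0, 1], [-1, 1, x - 3, -1], [0, 0, 0, x - 3]].

Expanding det(xI - A) along the first row:
det(xI - A) = + (x - 2)·det([[x - 4, 0, 1], [1, x - 3, -1], [0, 0, x - 3]]) - (-1)·det([[1, 0, 1], [-1, x - 3, -1], [0, 0, x - 3]]) + (0)·det([[1, x - 4, 1], [-1, 1, -1], [0, 0, x - 3]]) - (1)·det([[1, x - 4, 0], [-1, 1, x - 3], [0, 0, 0]]).

Evaluating gives χ_A(x) = x^4 - 12x^3 + 54x^2 - 108x + 81 = (x - 3)^4.

χ_A(x) = (x - 3)^4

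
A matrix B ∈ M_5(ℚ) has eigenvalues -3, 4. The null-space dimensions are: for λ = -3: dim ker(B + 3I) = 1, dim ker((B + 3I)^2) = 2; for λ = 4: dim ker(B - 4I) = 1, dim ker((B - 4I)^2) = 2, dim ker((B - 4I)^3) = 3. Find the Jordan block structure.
λ = -3: successive nullity increments [1, 1] count blocks of size ≥ k; block sizes are [2].
λ = 4: successive nullity increments [1, 1, 1] count blocks of size ≥ k; block sizes are [3].

Jordan blocks: (-3, 2), (4, 3)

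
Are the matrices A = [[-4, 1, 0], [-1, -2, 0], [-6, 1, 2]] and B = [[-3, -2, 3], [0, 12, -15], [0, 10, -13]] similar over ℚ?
Yes.

Two matrices over a field are similar if and only if they have the same invariant factors.

Both A and B have characteristic polynomial (x - 2)(x + 3)^2 and minimal polynomial (x - 2)(x + 3)^2. Computing further, both have invariant factors (x - 2)(x + 3)^2. Hence A and B are similar.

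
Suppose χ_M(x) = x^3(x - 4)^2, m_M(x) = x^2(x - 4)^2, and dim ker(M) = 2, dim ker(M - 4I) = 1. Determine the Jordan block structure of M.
Jordan blocks: (0, 2), (0, 1), (4, 2)

λ = 0: algebraic multiplicity 3 (exponent in χ_M), largest block size 2 (exponent in m_M), 2 blocks (geometric multiplicity). These force block sizes [2, 1].
λ = 4: algebraic multiplicity 2 (exponent in χ_M), largest block size 2 (exponent in m_M), 1 block (geometric multiplicity). This forces block sizes [2].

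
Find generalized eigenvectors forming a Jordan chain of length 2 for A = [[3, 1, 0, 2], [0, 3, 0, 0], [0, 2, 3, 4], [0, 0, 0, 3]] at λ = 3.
v_1 = [[0, 3, 2, -1]]^T, v_2 = [[1, 0, 2, 0]]^T

We seek v_1 ∈ ker((A - 3I)^2) \ ker(A - 3I), then set v_{i+1} = (A - 3I) v_i.

One such chain is v_1 = [[0, 3, 2, -1]]^T, v_2 = [[1, 0, 2, 0]]^T. Check: (A - 3I) v_2 = [[0, 0, 0, 0]]^T = 0.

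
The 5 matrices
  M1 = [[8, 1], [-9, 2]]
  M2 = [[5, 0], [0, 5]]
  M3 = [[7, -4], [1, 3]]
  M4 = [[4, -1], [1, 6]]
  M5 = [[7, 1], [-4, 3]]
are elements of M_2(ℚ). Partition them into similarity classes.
2 classes: {M1, M3, M4, M5}, {M2}

Characteristic polynomials: χ_{M1} = (x - 5)^2, χ_{M2} = (x - 5)^2, χ_{M3} = (x - 5)^2, χ_{M4} = (x - 5)^2, χ_{M5} = (x - 5)^2.

{M1, M3, M4, M5}: invariant factors (x - 5)^2.

{M2}: invariant factors x - 5, x - 5.

Matrices are similar if and only if their invariant-factor lists agree; the partition into similarity classes is {M1, M3, M4, M5}, {M2}.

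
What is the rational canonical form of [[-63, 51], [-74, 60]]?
The invariant factors of A (the non-unit diagonal entries of the Smith normal form of xI - A over ℚ[x]) are x^2 + 3x - 6, each dividing the next. The characteristic polynomial is their product, x^2 + 3x - 6.

The rational canonical form is the block-diagonal matrix of companion matrices C(f_i):
R = [[0, 6], [1, -3]].

Note the characteristic polynomial does not split into linear factors over ℚ, so A has no Jordan form over ℚ; the rational canonical form exists over any field.

R = [[0, 6], [1, -3]]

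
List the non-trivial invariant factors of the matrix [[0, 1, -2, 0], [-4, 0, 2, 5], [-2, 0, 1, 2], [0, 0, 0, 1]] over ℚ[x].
x - 1, x^2(x - 1)

The Jordan structure of A has elementary divisors x^2, (x - 1), (x - 1). Arranging the block sizes at each eigenvalue in decreasing order and taking row products gives the invariant factors.

Invariant factors (smallest first, each dividing the next): x - 1, x^2(x - 1).

Check: the last factor x^2(x - 1) is the minimal polynomial, and the product x^2(x - 1)^2 is the characteristic polynomial.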